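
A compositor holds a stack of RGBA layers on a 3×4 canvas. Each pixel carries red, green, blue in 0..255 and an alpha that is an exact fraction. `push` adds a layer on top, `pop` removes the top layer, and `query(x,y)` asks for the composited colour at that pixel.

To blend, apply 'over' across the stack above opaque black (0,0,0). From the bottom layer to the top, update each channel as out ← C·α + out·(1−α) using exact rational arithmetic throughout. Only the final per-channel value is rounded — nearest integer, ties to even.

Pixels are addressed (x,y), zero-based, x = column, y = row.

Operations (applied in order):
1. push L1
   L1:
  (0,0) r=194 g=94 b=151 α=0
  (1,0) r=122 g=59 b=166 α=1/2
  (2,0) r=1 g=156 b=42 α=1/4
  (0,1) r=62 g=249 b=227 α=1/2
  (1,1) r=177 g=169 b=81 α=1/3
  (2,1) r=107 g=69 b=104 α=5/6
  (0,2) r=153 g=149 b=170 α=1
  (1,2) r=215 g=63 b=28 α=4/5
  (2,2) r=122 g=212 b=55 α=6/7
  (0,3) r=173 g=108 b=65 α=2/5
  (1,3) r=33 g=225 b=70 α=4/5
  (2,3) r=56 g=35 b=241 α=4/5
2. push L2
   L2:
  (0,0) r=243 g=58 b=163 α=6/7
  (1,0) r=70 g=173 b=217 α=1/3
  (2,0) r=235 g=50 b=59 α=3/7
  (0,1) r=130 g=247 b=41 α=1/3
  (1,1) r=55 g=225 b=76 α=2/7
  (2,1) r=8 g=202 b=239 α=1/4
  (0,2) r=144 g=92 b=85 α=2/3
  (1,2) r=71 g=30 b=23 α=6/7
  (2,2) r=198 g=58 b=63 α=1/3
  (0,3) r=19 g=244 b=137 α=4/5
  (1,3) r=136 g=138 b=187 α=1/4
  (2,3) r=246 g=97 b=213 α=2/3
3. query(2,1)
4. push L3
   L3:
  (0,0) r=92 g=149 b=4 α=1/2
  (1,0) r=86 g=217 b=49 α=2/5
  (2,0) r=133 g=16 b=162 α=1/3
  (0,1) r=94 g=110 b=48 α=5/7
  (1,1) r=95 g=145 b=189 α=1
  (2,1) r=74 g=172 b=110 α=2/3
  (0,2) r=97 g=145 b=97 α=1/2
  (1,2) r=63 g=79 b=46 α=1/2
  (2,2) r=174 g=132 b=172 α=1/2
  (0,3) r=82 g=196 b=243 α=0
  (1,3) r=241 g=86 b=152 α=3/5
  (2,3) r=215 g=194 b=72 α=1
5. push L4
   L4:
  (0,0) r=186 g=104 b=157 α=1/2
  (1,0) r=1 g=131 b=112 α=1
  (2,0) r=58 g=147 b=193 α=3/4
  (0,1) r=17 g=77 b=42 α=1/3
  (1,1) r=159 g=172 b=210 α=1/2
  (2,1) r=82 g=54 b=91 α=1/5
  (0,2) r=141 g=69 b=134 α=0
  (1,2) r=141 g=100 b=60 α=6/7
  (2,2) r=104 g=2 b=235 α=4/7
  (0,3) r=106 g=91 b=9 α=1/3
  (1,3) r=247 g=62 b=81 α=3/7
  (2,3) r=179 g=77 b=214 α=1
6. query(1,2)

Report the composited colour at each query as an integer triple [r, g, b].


query (2,1) [L1,L2] — begin 0,0,0
+L1 (α=5/6) → [535/6, 115/2, 260/3]
+L2 (α=1/4) → [551/8, 749/8, 499/4]
= [69, 94, 125]

(1,2) stack=L1,L2,L3,L4; from [0,0,0]:
after L1 α=4/5: [172, 252/5, 112/5]
after L2 α=6/7: [598/7, 1152/35, 802/35]
after L3 α=1/2: [1039/14, 3917/70, 1206/35]
after L4 α=6/7: [12883/98, 45917/490, 13806/245]
= [131, 94, 56]


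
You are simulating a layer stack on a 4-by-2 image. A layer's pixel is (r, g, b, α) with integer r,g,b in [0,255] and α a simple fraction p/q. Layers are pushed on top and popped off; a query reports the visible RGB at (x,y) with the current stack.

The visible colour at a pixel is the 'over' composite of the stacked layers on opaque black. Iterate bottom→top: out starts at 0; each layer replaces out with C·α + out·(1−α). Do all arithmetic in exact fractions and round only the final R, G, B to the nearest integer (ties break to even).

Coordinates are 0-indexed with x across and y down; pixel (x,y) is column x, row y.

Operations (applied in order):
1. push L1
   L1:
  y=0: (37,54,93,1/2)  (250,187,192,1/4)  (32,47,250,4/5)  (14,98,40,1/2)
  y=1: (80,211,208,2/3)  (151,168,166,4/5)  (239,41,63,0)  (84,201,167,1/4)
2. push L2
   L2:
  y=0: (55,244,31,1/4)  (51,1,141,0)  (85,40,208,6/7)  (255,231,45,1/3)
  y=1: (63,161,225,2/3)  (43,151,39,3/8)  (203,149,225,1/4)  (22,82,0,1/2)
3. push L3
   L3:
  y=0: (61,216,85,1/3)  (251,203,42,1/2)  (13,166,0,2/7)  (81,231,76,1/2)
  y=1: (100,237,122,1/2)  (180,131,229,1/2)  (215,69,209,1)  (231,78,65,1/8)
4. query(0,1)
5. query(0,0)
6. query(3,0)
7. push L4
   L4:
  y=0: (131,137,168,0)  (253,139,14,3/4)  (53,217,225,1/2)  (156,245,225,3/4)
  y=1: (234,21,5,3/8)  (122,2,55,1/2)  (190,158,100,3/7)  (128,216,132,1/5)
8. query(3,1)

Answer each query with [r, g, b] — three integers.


(0,1) stack=L1,L2,L3; from [0,0,0]:
+L1 (α=2/3) → [160/3, 422/3, 416/3]
+L2 (α=2/3) → [538/9, 1388/9, 1766/9]
+L3 (α=1/2) → [719/9, 3521/18, 1432/9]
rounded: [80, 196, 159]

query (0,0) [L1,L2,L3] — begin 0,0,0
L1 α=1/2: [37/2, 27, 93/2]
L2 α=1/4: [221/8, 325/4, 341/8]
L3 α=1/3: [155/4, 757/6, 227/4]
→ [39, 126, 57]

query (3,0) [L1,L2,L3] — begin 0,0,0
after L1 α=1/2: [7, 49, 20]
after L2 α=1/3: [269/3, 329/3, 85/3]
after L3 α=1/2: [256/3, 511/3, 313/6]
rounded: [85, 170, 52]

query (3,1) [L1,L2,L3,L4] — begin 0,0,0
L1 α=1/4: [21, 201/4, 167/4]
L2 α=1/2: [43/2, 529/8, 167/8]
L3 α=1/8: [763/16, 4327/64, 1689/64]
L4 α=1/5: [255/4, 7783/80, 3801/80]
→ [64, 97, 48]


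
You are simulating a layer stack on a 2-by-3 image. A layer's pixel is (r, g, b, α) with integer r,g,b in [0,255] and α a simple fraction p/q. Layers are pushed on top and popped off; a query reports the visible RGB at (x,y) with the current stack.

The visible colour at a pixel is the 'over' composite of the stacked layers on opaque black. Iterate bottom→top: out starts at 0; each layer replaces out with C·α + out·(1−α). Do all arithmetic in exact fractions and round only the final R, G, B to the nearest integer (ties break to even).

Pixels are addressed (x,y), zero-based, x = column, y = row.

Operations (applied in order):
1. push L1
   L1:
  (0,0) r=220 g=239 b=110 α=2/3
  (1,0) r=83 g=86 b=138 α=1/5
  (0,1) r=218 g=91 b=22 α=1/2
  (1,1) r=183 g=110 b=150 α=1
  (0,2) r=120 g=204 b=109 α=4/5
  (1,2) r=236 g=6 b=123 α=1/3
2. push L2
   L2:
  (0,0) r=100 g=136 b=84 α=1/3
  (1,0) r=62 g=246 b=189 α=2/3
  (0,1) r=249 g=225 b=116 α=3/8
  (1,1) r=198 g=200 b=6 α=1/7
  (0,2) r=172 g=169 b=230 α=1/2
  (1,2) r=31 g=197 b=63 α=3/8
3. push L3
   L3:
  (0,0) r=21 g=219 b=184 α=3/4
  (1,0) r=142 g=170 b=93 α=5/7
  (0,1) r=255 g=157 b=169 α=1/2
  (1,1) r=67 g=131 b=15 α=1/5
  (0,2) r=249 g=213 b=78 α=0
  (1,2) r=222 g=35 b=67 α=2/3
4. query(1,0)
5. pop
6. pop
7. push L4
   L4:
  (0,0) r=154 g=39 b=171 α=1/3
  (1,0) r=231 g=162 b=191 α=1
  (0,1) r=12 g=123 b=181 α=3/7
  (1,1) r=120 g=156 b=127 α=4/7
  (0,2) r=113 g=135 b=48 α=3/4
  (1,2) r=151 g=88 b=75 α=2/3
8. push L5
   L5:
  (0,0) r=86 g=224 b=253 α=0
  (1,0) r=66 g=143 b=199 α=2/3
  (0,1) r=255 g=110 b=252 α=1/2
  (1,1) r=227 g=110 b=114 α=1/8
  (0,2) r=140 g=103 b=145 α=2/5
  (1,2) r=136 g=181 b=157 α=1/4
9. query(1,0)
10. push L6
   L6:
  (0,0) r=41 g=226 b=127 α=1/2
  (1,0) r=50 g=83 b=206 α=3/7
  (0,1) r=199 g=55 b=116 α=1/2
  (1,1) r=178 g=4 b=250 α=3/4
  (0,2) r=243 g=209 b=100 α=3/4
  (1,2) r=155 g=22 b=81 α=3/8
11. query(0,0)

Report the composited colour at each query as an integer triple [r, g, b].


query (1,0) [L1,L2,L3] — begin 0,0,0
+L1 (α=1/5) → [83/5, 86/5, 138/5]
+L2 (α=2/3) → [703/15, 2546/15, 676/5]
+L3 (α=5/7) → [12056/105, 17842/105, 3677/35]
→ [115, 170, 105]

(1,0) stack=L1,L4,L5; from [0,0,0]:
+L1 (α=1/5) → [83/5, 86/5, 138/5]
+L4 (α=1) → [231, 162, 191]
+L5 (α=2/3) → [121, 448/3, 589/3]
→ [121, 149, 196]

(0,0) stack=L1,L4,L5,L6; from [0,0,0]:
after L1 α=2/3: [440/3, 478/3, 220/3]
after L4 α=1/3: [1342/9, 1073/9, 953/9]
after L5 α=0: [1342/9, 1073/9, 953/9]
after L6 α=1/2: [1711/18, 3107/18, 1048/9]
→ [95, 173, 116]


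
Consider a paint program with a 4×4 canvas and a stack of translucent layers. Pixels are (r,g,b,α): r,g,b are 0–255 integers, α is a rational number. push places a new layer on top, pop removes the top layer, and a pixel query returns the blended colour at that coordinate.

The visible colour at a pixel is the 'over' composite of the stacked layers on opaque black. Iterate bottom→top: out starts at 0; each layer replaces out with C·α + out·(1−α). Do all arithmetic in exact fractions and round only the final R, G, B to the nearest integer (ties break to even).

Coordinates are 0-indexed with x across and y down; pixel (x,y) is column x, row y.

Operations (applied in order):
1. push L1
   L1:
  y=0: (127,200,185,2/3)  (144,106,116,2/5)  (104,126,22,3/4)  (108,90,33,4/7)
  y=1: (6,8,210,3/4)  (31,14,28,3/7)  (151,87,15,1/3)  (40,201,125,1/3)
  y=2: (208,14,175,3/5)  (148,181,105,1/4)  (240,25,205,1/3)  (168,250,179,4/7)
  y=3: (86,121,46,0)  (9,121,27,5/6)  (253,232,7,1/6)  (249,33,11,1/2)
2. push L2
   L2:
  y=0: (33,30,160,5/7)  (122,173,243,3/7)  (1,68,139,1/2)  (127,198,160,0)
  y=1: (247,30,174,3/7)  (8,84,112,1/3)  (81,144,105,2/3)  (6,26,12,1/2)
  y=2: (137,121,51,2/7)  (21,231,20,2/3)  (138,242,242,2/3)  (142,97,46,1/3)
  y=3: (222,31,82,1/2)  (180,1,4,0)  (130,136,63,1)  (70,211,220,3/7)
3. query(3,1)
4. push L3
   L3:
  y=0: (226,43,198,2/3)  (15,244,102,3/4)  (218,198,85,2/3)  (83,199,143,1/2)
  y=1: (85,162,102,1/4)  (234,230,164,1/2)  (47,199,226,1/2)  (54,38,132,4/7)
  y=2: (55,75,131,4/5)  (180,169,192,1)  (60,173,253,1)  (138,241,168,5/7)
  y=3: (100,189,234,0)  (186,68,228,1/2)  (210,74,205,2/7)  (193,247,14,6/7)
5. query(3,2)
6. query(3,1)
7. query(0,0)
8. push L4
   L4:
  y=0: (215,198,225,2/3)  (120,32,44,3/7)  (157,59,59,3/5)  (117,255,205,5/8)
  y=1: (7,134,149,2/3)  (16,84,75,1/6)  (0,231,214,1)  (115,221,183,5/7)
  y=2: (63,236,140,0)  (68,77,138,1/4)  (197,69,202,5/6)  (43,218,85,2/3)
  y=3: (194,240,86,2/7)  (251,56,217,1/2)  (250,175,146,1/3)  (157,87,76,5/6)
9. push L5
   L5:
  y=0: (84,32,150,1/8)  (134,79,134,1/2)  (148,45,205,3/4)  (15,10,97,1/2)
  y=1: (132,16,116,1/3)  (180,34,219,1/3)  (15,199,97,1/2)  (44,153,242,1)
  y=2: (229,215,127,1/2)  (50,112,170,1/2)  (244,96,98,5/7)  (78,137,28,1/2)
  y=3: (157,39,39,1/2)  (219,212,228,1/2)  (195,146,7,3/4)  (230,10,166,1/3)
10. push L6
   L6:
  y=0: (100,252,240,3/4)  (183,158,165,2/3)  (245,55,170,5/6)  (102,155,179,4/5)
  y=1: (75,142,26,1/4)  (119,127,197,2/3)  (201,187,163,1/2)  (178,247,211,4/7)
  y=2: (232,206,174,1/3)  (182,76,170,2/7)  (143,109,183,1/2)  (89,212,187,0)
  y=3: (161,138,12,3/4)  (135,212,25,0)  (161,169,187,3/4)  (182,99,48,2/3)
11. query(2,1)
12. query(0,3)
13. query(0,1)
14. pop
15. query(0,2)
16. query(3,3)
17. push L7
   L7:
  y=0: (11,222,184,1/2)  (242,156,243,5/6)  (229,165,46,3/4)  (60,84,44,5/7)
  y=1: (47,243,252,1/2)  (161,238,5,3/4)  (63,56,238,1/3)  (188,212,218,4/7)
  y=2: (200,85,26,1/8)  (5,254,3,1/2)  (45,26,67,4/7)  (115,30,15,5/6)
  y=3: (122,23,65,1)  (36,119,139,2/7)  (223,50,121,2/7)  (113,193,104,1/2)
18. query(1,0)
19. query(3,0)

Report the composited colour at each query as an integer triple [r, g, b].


(3,1) stack=L1,L2; from [0,0,0]:
after L1 α=1/3: [40/3, 67, 125/3]
after L2 α=1/2: [29/3, 93/2, 161/6]
→ [10, 46, 27]

(3,2) stack=L1,L2,L3; from [0,0,0]:
+L1 (α=4/7) → [96, 1000/7, 716/7]
+L2 (α=1/3) → [334/3, 893/7, 1754/21]
+L3 (α=5/7) → [2738/21, 10221/49, 21148/147]
→ [130, 209, 144]

query (3,1) [L1,L2,L3] — begin 0,0,0
+L1 (α=1/3) → [40/3, 67, 125/3]
+L2 (α=1/2) → [29/3, 93/2, 161/6]
+L3 (α=4/7) → [35, 583/14, 1217/14]
→ [35, 42, 87]

query (0,0) [L1,L2,L3] — begin 0,0,0
after L1 α=2/3: [254/3, 400/3, 370/3]
after L2 α=5/7: [1003/21, 1250/21, 3140/21]
after L3 α=2/3: [10495/63, 3056/63, 11456/63]
rounded: [167, 49, 182]

(2,1) stack=L1,L2,L3,L4,L5,L6; from [0,0,0]:
L1 α=1/3: [151/3, 29, 5]
L2 α=2/3: [637/9, 317/3, 215/3]
L3 α=1/2: [530/9, 457/3, 893/6]
L4 α=1: [0, 231, 214]
L5 α=1/2: [15/2, 215, 311/2]
L6 α=1/2: [417/4, 201, 637/4]
rounded: [104, 201, 159]

(0,3) stack=L1,L2,L3,L4,L5,L6; from [0,0,0]:
L1 α=0: [0, 0, 0]
L2 α=1/2: [111, 31/2, 41]
L3 α=0: [111, 31/2, 41]
L4 α=2/7: [943/7, 1115/14, 377/7]
L5 α=1/2: [1021/7, 1661/28, 325/7]
L6 α=3/4: [2201/14, 13253/112, 577/28]
→ [157, 118, 21]

at x=0,y=1 over L1,L2,L3,L4,L5,L6:
after L1 α=3/4: [9/2, 6, 315/2]
after L2 α=3/7: [759/7, 114/7, 1152/7]
after L3 α=1/4: [718/7, 369/7, 2085/14]
after L4 α=2/3: [272/7, 2245/21, 6257/42]
after L5 α=1/3: [1468/21, 4826/63, 8693/63]
after L6 α=1/4: [1993/28, 1952/21, 9239/84]
→ [71, 93, 110]

(0,2) stack=L1,L2,L3,L4,L5; from [0,0,0]:
+L1 (α=3/5) → [624/5, 42/5, 105]
+L2 (α=2/7) → [898/7, 284/7, 627/7]
+L3 (α=4/5) → [2438/35, 2384/35, 859/7]
+L4 (α=0) → [2438/35, 2384/35, 859/7]
+L5 (α=1/2) → [10453/70, 9909/70, 874/7]
rounded: [149, 142, 125]

at x=3,y=3 over L1,L2,L3,L4,L5:
after L1 α=1/2: [249/2, 33/2, 11/2]
after L2 α=3/7: [708/7, 699/7, 682/7]
after L3 α=6/7: [8814/49, 11073/49, 1270/49]
after L4 α=5/6: [47279/294, 5398/49, 3315/49]
after L5 α=1/3: [81089/441, 3762/49, 14764/147]
= [184, 77, 100]

at x=1,y=0 over L1,L2,L3,L4,L5,L7:
L1 α=2/5: [288/5, 212/5, 232/5]
L2 α=3/7: [426/5, 3443/35, 4573/35]
L3 α=3/4: [651/20, 29063/140, 15283/140]
L4 α=3/7: [2451/35, 32423/245, 19903/245]
L5 α=1/2: [7141/70, 25889/245, 52733/490]
L7 α=5/6: [91841/420, 216989/1470, 648083/2940]
rounded: [219, 148, 220]

query (3,0) [L1,L2,L3,L4,L5,L7] — begin 0,0,0
+L1 (α=4/7) → [432/7, 360/7, 132/7]
+L2 (α=0) → [432/7, 360/7, 132/7]
+L3 (α=1/2) → [1013/14, 1753/14, 1133/14]
+L4 (α=5/8) → [11229/112, 23109/112, 17749/112]
+L5 (α=1/2) → [12909/224, 24229/224, 28613/224]
+L7 (α=5/7) → [46509/784, 71269/784, 53253/784]
→ [59, 91, 68]


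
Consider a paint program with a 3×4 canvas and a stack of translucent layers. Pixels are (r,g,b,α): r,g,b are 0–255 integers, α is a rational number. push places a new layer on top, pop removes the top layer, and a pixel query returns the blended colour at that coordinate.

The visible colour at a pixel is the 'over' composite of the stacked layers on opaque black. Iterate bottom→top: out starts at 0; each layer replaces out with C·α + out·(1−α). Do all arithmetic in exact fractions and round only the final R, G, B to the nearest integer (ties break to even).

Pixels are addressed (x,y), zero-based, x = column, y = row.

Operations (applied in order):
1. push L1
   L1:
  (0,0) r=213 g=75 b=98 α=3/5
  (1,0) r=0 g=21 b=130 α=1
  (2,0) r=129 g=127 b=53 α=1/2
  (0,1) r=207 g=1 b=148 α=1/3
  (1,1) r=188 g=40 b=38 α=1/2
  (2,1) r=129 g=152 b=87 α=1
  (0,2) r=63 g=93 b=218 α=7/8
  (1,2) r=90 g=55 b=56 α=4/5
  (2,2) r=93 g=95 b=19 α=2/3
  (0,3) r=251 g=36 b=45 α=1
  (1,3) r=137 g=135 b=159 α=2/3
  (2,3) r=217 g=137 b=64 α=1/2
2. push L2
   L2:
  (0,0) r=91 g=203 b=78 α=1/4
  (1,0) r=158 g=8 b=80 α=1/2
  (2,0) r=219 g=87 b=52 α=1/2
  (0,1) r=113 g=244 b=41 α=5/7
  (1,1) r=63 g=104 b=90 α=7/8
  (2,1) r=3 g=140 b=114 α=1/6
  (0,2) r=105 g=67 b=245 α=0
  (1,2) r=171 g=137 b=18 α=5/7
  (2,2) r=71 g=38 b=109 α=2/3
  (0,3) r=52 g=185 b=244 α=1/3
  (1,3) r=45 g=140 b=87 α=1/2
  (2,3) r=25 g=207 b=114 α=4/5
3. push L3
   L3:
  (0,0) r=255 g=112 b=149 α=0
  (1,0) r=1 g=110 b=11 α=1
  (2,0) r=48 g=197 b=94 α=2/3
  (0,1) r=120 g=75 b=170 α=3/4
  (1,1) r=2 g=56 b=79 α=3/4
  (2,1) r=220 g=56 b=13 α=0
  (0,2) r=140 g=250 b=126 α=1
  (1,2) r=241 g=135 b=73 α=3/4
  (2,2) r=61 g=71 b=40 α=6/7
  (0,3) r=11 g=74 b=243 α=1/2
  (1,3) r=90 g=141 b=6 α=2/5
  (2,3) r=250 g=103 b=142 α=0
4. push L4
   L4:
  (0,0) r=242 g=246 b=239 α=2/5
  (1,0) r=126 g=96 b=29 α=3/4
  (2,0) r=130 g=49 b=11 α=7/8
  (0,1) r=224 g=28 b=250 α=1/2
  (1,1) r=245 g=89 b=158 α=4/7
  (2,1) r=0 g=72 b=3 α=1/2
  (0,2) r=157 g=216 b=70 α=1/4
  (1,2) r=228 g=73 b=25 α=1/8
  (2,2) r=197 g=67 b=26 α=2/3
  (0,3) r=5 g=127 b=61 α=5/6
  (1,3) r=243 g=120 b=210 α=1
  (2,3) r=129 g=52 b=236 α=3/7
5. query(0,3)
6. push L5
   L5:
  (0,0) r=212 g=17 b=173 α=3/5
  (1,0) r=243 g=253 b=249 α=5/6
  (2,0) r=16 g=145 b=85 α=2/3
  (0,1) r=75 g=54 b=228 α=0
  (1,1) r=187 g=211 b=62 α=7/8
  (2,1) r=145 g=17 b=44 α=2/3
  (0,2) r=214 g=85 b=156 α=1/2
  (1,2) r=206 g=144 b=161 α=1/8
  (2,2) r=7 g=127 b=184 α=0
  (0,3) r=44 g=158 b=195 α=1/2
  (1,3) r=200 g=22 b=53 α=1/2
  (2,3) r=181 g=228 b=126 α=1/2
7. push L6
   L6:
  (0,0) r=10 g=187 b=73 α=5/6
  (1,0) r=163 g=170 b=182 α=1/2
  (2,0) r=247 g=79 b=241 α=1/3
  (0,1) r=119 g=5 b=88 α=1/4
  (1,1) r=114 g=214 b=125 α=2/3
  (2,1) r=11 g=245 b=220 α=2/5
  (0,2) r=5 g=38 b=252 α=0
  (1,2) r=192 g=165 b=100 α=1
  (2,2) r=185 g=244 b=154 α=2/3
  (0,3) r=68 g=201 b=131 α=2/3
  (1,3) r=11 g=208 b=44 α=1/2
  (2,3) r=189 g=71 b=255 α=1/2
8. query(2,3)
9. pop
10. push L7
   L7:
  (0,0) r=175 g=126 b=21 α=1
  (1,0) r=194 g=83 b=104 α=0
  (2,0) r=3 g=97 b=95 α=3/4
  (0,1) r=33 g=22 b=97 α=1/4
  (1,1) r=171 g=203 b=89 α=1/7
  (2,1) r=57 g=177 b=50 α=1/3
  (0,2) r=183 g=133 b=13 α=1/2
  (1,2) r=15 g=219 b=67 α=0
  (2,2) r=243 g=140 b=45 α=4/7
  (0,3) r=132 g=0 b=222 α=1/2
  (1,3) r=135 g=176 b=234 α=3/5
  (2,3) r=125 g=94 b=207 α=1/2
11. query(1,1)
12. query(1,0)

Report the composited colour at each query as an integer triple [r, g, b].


at x=0,y=3 over L1,L2,L3,L4:
after L1 α=1: [251, 36, 45]
after L2 α=1/3: [554/3, 257/3, 334/3]
after L3 α=1/2: [587/6, 479/6, 1063/6]
after L4 α=5/6: [737/36, 4289/36, 2893/36]
= [20, 119, 80]

query (2,3) [L1,L2,L3,L4,L5,L6] — begin 0,0,0
+L1 (α=1/2) → [217/2, 137/2, 32]
+L2 (α=4/5) → [417/10, 1793/10, 488/5]
+L3 (α=0) → [417/10, 1793/10, 488/5]
+L4 (α=3/7) → [2769/35, 4366/35, 5492/35]
+L5 (α=1/2) → [4552/35, 6173/35, 4951/35]
+L6 (α=1/2) → [11167/70, 4329/35, 6938/35]
= [160, 124, 198]

at x=1,y=1 over L1,L2,L3,L4,L5,L7:
+L1 (α=1/2) → [94, 20, 19]
+L2 (α=7/8) → [535/8, 187/2, 649/8]
+L3 (α=3/4) → [583/32, 523/8, 2545/32]
+L4 (α=4/7) → [33109/224, 631/8, 27859/224]
+L5 (α=7/8) → [326325/1792, 12447/64, 125075/1792]
+L7 (α=1/7) → [1132191/6272, 43837/224, 454969/6272]
rounded: [181, 196, 73]

(1,0) stack=L1,L2,L3,L4,L5,L7; from [0,0,0]:
after L1 α=1: [0, 21, 130]
after L2 α=1/2: [79, 29/2, 105]
after L3 α=1: [1, 110, 11]
after L4 α=3/4: [379/4, 199/2, 49/2]
after L5 α=5/6: [5239/24, 2729/12, 2539/12]
after L7 α=0: [5239/24, 2729/12, 2539/12]
rounded: [218, 227, 212]


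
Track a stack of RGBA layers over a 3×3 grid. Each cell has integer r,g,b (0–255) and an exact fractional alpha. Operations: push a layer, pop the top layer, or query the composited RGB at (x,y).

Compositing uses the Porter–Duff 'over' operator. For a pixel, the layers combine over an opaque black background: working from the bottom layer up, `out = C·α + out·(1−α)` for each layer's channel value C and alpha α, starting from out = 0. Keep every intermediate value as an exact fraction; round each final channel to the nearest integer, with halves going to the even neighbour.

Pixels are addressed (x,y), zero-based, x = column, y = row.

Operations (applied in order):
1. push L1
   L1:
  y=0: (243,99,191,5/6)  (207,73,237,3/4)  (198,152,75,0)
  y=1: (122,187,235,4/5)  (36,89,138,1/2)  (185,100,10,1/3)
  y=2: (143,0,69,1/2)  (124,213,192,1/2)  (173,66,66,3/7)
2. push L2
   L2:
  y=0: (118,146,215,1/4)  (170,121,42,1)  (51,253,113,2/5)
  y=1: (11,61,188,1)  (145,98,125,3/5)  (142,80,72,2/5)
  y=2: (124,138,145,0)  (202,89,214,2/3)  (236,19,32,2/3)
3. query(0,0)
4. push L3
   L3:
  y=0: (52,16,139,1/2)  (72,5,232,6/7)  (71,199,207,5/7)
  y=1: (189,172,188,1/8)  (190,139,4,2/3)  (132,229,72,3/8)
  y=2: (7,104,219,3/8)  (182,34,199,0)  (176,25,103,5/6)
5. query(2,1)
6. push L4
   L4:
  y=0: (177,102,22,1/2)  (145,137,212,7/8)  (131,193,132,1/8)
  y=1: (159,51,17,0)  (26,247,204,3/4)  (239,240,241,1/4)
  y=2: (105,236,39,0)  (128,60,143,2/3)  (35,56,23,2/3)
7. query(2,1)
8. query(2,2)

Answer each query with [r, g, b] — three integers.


(0,0) stack=L1,L2; from [0,0,0]:
after L1 α=5/6: [405/2, 165/2, 955/6]
after L2 α=1/4: [1451/8, 787/8, 1385/8]
→ [181, 98, 173]

(2,1) stack=L1,L2,L3; from [0,0,0]:
after L1 α=1/3: [185/3, 100/3, 10/3]
after L2 α=2/5: [469/5, 52, 154/5]
after L3 α=3/8: [865/8, 947/8, 185/4]
rounded: [108, 118, 46]

at x=2,y=1 over L1,L2,L3,L4:
L1 α=1/3: [185/3, 100/3, 10/3]
L2 α=2/5: [469/5, 52, 154/5]
L3 α=3/8: [865/8, 947/8, 185/4]
L4 α=1/4: [4507/32, 4761/32, 1519/16]
→ [141, 149, 95]

query (2,2) [L1,L2,L3,L4] — begin 0,0,0
L1 α=3/7: [519/7, 198/7, 198/7]
L2 α=2/3: [3823/21, 464/21, 646/21]
L3 α=5/6: [22303/126, 3089/126, 11461/126]
L4 α=2/3: [31123/378, 17201/378, 17257/378]
rounded: [82, 46, 46]


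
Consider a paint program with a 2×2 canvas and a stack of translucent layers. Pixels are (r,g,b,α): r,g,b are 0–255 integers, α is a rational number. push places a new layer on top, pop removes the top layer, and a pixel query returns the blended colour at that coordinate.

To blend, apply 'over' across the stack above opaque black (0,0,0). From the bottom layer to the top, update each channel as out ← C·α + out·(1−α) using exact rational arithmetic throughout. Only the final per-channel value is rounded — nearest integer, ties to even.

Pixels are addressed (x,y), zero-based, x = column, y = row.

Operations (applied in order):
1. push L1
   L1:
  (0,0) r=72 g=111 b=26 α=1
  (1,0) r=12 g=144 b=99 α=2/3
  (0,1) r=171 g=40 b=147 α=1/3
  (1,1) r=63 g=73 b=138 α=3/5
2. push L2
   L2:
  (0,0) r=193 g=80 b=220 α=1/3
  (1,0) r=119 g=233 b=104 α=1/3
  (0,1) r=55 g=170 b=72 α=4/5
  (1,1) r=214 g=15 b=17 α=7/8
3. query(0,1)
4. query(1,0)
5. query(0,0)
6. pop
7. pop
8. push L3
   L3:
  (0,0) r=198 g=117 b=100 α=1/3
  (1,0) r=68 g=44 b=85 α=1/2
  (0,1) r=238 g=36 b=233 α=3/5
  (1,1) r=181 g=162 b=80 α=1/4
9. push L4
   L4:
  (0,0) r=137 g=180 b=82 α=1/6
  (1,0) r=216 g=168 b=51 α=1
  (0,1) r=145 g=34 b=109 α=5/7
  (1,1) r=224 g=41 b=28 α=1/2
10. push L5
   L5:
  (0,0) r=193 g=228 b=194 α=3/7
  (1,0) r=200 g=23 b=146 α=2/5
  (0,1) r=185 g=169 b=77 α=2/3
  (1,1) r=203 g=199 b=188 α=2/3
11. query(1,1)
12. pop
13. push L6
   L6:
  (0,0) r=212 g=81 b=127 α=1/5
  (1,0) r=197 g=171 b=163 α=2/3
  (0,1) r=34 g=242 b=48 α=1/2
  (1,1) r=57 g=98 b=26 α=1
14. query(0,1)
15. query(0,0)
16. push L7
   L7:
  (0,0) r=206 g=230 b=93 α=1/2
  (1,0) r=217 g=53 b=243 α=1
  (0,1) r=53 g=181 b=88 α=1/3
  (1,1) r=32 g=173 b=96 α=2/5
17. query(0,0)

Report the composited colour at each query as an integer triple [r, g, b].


query (0,1) [L1,L2] — begin 0,0,0
+L1 (α=1/3) → [57, 40/3, 49]
+L2 (α=4/5) → [277/5, 416/3, 337/5]
→ [55, 139, 67]

query (1,0) [L1,L2] — begin 0,0,0
+L1 (α=2/3) → [8, 96, 66]
+L2 (α=1/3) → [45, 425/3, 236/3]
→ [45, 142, 79]

(0,0) stack=L1,L2; from [0,0,0]:
L1 α=1: [72, 111, 26]
L2 α=1/3: [337/3, 302/3, 272/3]
= [112, 101, 91]

query (1,1) [L3,L4,L5] — begin 0,0,0
+L3 (α=1/4) → [181/4, 81/2, 20]
+L4 (α=1/2) → [1077/8, 163/4, 24]
+L5 (α=2/3) → [4325/24, 585/4, 400/3]
→ [180, 146, 133]

query (0,1) [L3,L4,L6] — begin 0,0,0
+L3 (α=3/5) → [714/5, 108/5, 699/5]
+L4 (α=5/7) → [5053/35, 1066/35, 589/5]
+L6 (α=1/2) → [6243/70, 4768/35, 829/10]
→ [89, 136, 83]

query (0,0) [L3,L4,L6] — begin 0,0,0
after L3 α=1/3: [66, 39, 100/3]
after L4 α=1/6: [467/6, 125/2, 373/9]
after L6 α=1/5: [314/3, 331/5, 527/9]
rounded: [105, 66, 59]

(0,0) stack=L3,L4,L6,L7; from [0,0,0]:
after L3 α=1/3: [66, 39, 100/3]
after L4 α=1/6: [467/6, 125/2, 373/9]
after L6 α=1/5: [314/3, 331/5, 527/9]
after L7 α=1/2: [466/3, 1481/10, 682/9]
→ [155, 148, 76]


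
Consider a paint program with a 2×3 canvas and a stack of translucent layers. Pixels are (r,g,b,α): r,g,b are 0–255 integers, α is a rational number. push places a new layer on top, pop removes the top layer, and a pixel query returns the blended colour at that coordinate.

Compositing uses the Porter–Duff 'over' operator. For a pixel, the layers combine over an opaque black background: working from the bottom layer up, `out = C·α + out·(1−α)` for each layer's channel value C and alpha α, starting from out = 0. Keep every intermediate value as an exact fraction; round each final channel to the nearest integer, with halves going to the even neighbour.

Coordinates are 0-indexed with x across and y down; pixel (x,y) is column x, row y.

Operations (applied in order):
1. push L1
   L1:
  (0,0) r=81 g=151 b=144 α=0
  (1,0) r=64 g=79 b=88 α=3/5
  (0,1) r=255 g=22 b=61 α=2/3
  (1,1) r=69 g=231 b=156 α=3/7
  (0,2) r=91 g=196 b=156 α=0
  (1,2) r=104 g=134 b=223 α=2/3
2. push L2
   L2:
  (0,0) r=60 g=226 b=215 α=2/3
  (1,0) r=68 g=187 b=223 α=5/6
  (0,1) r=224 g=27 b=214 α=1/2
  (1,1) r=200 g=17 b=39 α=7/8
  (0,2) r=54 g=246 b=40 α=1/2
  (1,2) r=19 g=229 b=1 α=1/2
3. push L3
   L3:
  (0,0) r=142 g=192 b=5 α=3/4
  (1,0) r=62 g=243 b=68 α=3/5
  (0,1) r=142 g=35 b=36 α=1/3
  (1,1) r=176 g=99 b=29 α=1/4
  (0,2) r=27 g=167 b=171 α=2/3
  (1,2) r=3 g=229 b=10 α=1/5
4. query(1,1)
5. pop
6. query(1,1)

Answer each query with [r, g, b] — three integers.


(1,1) stack=L1,L2,L3; from [0,0,0]:
+L1 (α=3/7) → [207/7, 99, 468/7]
+L2 (α=7/8) → [10007/56, 109/4, 2379/56]
+L3 (α=1/4) → [39877/224, 723/16, 8761/224]
= [178, 45, 39]

at x=1,y=1 over L1,L2:
+L1 (α=3/7) → [207/7, 99, 468/7]
+L2 (α=7/8) → [10007/56, 109/4, 2379/56]
= [179, 27, 42]


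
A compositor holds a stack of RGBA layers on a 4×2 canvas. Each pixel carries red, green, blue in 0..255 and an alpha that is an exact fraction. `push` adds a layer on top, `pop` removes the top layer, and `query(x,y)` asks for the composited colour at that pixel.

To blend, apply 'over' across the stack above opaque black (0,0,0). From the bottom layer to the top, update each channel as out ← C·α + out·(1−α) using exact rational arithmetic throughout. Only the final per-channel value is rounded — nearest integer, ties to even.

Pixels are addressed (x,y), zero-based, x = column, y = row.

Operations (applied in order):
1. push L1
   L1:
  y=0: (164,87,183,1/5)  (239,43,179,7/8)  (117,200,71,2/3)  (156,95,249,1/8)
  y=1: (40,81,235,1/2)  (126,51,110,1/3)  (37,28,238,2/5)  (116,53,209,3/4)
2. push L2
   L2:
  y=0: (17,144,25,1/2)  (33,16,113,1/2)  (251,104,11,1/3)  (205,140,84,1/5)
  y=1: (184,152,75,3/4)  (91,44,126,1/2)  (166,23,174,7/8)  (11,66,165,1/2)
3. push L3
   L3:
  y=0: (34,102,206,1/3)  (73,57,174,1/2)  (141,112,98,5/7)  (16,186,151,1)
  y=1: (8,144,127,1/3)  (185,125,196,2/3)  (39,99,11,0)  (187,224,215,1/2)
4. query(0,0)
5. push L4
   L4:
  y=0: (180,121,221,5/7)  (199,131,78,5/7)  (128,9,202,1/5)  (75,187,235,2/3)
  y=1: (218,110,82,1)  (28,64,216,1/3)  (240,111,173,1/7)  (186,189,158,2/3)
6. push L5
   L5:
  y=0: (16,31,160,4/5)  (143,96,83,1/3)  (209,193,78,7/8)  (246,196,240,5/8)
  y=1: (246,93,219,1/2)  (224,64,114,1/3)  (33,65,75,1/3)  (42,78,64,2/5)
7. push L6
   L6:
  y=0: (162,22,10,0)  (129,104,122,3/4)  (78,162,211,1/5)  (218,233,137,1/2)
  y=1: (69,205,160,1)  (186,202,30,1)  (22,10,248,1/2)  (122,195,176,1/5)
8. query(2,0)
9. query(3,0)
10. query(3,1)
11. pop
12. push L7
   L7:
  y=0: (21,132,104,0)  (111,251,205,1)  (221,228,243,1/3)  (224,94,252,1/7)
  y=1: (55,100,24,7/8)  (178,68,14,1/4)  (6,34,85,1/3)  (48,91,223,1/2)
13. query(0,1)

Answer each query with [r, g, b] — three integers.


(0,0) stack=L1,L2,L3; from [0,0,0]:
L1 α=1/5: [164/5, 87/5, 183/5]
L2 α=1/2: [249/10, 807/10, 154/5]
L3 α=1/3: [419/15, 439/5, 446/5]
= [28, 88, 89]

(2,0) stack=L1,L2,L3,L4,L5,L6; from [0,0,0]:
L1 α=2/3: [78, 400/3, 142/3]
L2 α=1/3: [407/3, 1112/9, 317/9]
L3 α=5/7: [2929/21, 7264/63, 5044/63]
L4 α=1/5: [14404/105, 29623/315, 32902/315]
L5 α=7/8: [168019/840, 113797/630, 51223/630]
L6 α=1/5: [184399/1050, 278624/1575, 168911/1575]
→ [176, 177, 107]

query (3,0) [L1,L2,L3,L4,L5,L6] — begin 0,0,0
after L1 α=1/8: [39/2, 95/8, 249/8]
after L2 α=1/5: [283/5, 75/2, 417/10]
after L3 α=1: [16, 186, 151]
after L4 α=2/3: [166/3, 560/3, 207]
after L5 α=5/8: [349/2, 385/2, 1821/8]
after L6 α=1/2: [785/4, 851/4, 2917/16]
→ [196, 213, 182]

at x=3,y=1 over L1,L2,L3,L4,L5,L6:
after L1 α=3/4: [87, 159/4, 627/4]
after L2 α=1/2: [49, 423/8, 1287/8]
after L3 α=1/2: [118, 2215/16, 3007/16]
after L4 α=2/3: [490/3, 8263/48, 8063/48]
after L5 α=2/5: [574/5, 10759/80, 10111/80]
after L6 α=1/5: [2906/25, 14659/100, 13631/100]
→ [116, 147, 136]

at x=0,y=1 over L1,L2,L3,L4,L5,L7:
after L1 α=1/2: [20, 81/2, 235/2]
after L2 α=3/4: [143, 993/8, 685/8]
after L3 α=1/3: [98, 523/4, 1193/12]
after L4 α=1: [218, 110, 82]
after L5 α=1/2: [232, 203/2, 301/2]
after L7 α=7/8: [617/8, 1603/16, 637/16]
rounded: [77, 100, 40]


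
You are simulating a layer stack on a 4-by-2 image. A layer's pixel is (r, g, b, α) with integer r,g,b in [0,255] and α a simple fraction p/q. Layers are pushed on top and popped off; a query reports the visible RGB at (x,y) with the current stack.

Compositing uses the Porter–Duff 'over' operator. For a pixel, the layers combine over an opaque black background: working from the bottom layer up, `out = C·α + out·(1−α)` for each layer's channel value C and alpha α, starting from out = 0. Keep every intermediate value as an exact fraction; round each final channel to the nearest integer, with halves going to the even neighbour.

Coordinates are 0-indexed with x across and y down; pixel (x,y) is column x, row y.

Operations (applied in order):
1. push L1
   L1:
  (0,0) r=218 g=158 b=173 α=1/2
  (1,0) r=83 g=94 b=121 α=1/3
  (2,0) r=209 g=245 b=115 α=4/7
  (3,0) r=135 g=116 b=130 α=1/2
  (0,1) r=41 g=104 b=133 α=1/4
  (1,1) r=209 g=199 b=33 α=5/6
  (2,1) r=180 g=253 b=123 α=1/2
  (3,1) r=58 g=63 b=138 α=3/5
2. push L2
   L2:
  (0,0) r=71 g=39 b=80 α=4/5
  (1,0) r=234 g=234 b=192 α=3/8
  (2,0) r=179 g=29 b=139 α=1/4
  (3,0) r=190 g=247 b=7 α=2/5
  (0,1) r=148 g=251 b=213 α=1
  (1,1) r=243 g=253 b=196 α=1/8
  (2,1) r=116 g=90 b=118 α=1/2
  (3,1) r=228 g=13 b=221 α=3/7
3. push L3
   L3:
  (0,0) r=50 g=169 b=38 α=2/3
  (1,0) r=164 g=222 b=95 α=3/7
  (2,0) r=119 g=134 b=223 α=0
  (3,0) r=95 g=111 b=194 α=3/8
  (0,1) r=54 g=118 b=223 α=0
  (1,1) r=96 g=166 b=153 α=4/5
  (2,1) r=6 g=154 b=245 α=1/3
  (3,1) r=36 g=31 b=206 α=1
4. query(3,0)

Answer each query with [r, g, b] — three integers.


query (3,0) [L1,L2,L3] — begin 0,0,0
after L1 α=1/2: [135/2, 58, 65]
after L2 α=2/5: [233/2, 668/5, 209/5]
after L3 α=3/8: [1735/16, 1001/8, 791/8]
rounded: [108, 125, 99]


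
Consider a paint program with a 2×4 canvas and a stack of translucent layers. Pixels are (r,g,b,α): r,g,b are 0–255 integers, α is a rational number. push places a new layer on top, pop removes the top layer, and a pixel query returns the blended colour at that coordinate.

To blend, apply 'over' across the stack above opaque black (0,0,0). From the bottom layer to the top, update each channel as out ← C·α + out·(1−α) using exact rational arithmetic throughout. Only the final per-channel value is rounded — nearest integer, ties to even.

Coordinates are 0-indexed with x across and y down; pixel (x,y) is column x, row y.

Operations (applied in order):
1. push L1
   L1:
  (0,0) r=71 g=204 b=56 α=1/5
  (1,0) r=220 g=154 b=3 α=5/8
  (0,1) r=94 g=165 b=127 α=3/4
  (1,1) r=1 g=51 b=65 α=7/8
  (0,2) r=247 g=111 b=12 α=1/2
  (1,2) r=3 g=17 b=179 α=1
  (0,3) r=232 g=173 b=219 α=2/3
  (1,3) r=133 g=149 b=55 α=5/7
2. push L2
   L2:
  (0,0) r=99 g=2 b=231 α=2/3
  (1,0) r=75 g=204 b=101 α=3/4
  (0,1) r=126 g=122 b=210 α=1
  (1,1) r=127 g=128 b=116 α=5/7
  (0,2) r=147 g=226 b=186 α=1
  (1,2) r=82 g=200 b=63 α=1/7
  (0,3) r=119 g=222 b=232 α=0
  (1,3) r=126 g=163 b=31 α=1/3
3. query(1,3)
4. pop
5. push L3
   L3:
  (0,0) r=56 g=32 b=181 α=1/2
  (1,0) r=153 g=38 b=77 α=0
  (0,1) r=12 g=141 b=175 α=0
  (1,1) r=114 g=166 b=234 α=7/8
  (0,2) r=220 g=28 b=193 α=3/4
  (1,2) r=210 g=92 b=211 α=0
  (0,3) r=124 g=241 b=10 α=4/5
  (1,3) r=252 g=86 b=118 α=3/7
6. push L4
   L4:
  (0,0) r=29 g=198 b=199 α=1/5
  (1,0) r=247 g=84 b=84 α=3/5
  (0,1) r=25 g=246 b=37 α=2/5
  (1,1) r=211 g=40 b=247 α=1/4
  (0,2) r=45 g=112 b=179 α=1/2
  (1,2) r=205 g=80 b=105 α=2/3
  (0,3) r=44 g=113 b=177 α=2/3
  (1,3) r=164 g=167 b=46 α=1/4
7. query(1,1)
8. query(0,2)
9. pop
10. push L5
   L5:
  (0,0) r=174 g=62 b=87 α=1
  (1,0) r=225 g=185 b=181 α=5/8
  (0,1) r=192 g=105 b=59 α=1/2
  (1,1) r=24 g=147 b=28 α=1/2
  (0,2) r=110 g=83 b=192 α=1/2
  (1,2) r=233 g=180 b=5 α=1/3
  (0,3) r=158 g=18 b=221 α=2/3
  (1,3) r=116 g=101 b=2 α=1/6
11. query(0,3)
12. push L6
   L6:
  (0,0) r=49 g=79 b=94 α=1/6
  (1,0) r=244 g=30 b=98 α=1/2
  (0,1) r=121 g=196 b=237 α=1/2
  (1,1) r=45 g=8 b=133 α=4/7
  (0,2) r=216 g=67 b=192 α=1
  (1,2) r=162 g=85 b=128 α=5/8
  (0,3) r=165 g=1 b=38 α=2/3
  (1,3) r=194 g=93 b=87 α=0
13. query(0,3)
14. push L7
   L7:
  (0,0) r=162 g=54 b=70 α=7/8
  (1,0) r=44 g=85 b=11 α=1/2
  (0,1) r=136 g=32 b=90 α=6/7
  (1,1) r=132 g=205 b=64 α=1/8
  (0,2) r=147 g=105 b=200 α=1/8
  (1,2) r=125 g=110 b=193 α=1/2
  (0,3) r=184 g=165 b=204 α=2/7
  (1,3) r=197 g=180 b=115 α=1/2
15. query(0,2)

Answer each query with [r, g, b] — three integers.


at x=1,y=3 over L1,L2:
L1 α=5/7: [95, 745/7, 275/7]
L2 α=1/3: [316/3, 877/7, 767/21]
rounded: [105, 125, 37]

query (1,1) [L1,L3,L4] — begin 0,0,0
+L1 (α=7/8) → [7/8, 357/8, 455/8]
+L3 (α=7/8) → [6391/64, 9653/64, 13559/64]
+L4 (α=1/4) → [32677/256, 31519/256, 56485/256]
→ [128, 123, 221]

query (0,2) [L1,L3,L4] — begin 0,0,0
+L1 (α=1/2) → [247/2, 111/2, 6]
+L3 (α=3/4) → [1567/8, 279/8, 585/4]
+L4 (α=1/2) → [1927/16, 1175/16, 1301/8]
= [120, 73, 163]

(0,3) stack=L1,L3,L5; from [0,0,0]:
L1 α=2/3: [464/3, 346/3, 146]
L3 α=4/5: [1952/15, 3238/15, 186/5]
L5 α=2/3: [6692/45, 3778/45, 2396/15]
→ [149, 84, 160]

(0,3) stack=L1,L3,L5,L6; from [0,0,0]:
L1 α=2/3: [464/3, 346/3, 146]
L3 α=4/5: [1952/15, 3238/15, 186/5]
L5 α=2/3: [6692/45, 3778/45, 2396/15]
L6 α=2/3: [21542/135, 3868/135, 3536/45]
= [160, 29, 79]

query (0,2) [L1,L3,L5,L6,L7] — begin 0,0,0
after L1 α=1/2: [247/2, 111/2, 6]
after L3 α=3/4: [1567/8, 279/8, 585/4]
after L5 α=1/2: [2447/16, 943/16, 1353/8]
after L6 α=1: [216, 67, 192]
after L7 α=1/8: [1659/8, 287/4, 193]
→ [207, 72, 193]


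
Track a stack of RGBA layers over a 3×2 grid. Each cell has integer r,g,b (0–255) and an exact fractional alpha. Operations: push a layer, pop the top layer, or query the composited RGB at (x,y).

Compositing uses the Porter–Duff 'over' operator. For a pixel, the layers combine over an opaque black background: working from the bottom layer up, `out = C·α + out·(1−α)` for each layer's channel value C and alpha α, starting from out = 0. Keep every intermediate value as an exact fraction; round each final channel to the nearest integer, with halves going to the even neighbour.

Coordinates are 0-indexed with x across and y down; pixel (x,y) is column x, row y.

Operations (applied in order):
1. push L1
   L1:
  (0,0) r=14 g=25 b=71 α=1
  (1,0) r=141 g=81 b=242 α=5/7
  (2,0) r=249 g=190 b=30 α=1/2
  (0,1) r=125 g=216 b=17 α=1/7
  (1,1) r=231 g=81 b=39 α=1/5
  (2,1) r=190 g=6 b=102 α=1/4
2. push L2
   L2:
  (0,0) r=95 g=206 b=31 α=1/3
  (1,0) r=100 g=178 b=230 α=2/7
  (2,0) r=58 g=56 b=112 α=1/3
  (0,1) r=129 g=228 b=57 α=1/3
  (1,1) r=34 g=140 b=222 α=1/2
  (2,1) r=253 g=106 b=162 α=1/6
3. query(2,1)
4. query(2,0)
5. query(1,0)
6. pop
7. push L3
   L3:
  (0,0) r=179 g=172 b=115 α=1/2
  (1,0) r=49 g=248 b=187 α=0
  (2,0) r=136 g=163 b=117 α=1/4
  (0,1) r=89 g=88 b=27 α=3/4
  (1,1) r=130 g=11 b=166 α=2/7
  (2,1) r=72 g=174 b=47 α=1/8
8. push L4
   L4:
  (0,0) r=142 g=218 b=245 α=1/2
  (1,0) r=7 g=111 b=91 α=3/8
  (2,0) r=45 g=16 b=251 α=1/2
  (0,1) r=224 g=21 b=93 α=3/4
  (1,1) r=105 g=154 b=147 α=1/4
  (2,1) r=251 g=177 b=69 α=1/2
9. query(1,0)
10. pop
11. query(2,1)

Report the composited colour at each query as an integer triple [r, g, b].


(2,1) stack=L1,L2; from [0,0,0]:
L1 α=1/4: [95/2, 3/2, 51/2]
L2 α=1/6: [327/4, 227/12, 193/4]
→ [82, 19, 48]

query (2,0) [L1,L2] — begin 0,0,0
L1 α=1/2: [249/2, 95, 15]
L2 α=1/3: [307/3, 82, 142/3]
= [102, 82, 47]

(1,0) stack=L1,L2; from [0,0,0]:
L1 α=5/7: [705/7, 405/7, 1210/7]
L2 α=2/7: [4925/49, 4517/49, 9270/49]
→ [101, 92, 189]

query (1,0) [L1,L3,L4] — begin 0,0,0
L1 α=5/7: [705/7, 405/7, 1210/7]
L3 α=0: [705/7, 405/7, 1210/7]
L4 α=3/8: [459/7, 1089/14, 7961/56]
→ [66, 78, 142]

query (2,1) [L1,L3] — begin 0,0,0
L1 α=1/4: [95/2, 3/2, 51/2]
L3 α=1/8: [809/16, 369/16, 451/16]
→ [51, 23, 28]


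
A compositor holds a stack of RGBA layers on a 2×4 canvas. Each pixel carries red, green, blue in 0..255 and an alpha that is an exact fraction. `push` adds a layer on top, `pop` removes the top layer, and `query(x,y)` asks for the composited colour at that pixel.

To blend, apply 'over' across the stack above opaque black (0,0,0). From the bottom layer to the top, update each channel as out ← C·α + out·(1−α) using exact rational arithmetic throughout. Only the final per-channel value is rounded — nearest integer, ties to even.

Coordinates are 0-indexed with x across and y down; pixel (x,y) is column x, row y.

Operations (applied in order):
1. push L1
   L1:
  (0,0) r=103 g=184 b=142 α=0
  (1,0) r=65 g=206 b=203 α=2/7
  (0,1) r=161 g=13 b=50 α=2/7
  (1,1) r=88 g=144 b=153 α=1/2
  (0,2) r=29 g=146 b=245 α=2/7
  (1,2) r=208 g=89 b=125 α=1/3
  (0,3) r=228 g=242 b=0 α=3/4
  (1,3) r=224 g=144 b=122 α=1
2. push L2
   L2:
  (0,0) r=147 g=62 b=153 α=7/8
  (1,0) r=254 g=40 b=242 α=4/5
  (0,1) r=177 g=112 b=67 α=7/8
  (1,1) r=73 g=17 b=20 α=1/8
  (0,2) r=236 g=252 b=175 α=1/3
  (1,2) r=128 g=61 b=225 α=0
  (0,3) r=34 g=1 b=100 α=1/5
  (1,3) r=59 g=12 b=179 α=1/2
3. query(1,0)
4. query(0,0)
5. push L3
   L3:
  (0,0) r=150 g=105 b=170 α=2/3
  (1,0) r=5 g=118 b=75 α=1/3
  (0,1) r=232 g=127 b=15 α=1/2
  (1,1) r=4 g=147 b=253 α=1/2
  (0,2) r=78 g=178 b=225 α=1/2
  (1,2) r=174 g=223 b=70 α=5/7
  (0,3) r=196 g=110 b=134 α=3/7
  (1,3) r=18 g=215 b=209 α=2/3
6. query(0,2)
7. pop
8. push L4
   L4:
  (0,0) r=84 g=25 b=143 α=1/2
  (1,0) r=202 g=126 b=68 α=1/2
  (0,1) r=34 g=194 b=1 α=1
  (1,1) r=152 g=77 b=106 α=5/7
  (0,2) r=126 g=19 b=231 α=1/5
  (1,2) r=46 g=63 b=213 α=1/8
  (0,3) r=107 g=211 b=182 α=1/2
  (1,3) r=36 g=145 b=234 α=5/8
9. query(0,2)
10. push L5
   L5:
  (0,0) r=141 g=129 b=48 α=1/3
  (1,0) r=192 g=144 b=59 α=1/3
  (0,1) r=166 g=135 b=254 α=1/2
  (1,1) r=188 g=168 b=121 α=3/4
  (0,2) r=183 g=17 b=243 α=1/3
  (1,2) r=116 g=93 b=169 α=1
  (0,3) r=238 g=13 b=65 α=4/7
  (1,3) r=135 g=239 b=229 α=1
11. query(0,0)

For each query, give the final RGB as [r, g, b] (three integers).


at x=1,y=0 over L1,L2:
after L1 α=2/7: [130/7, 412/7, 58]
after L2 α=4/5: [7242/35, 1532/35, 1026/5]
→ [207, 44, 205]

at x=0,y=0 over L1,L2:
+L1 (α=0) → [0, 0, 0]
+L2 (α=7/8) → [1029/8, 217/4, 1071/8]
rounded: [129, 54, 134]

(0,2) stack=L1,L2,L3; from [0,0,0]:
after L1 α=2/7: [58/7, 292/7, 70]
after L2 α=1/3: [1768/21, 2348/21, 105]
after L3 α=1/2: [1703/21, 3043/21, 165]
= [81, 145, 165]

query (0,2) [L1,L2,L4] — begin 0,0,0
+L1 (α=2/7) → [58/7, 292/7, 70]
+L2 (α=1/3) → [1768/21, 2348/21, 105]
+L4 (α=1/5) → [9718/105, 9791/105, 651/5]
= [93, 93, 130]

(0,0) stack=L1,L2,L4,L5; from [0,0,0]:
+L1 (α=0) → [0, 0, 0]
+L2 (α=7/8) → [1029/8, 217/4, 1071/8]
+L4 (α=1/2) → [1701/16, 317/8, 2215/16]
+L5 (α=1/3) → [943/8, 833/12, 2599/24]
rounded: [118, 69, 108]


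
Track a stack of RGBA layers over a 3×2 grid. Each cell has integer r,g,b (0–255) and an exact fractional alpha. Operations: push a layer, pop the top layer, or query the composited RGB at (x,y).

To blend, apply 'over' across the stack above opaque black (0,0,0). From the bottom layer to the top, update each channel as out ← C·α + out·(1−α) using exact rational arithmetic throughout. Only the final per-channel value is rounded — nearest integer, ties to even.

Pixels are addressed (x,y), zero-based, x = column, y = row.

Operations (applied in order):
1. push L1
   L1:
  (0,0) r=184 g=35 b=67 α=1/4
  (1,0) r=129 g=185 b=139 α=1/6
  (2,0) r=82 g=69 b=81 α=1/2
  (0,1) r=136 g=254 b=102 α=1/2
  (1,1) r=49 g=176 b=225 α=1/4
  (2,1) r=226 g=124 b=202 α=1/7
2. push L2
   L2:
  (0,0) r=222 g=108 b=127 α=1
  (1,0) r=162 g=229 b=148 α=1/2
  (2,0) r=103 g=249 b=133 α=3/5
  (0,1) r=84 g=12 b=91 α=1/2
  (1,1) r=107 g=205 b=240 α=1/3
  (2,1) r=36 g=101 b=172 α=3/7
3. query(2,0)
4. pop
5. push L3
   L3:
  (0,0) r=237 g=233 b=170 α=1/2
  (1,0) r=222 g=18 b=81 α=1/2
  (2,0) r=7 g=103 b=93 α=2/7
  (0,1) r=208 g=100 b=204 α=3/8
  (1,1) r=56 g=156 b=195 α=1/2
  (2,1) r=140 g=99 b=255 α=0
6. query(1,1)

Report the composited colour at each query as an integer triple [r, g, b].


at x=2,y=0 over L1,L2:
after L1 α=1/2: [41, 69/2, 81/2]
after L2 α=3/5: [391/5, 816/5, 96]
rounded: [78, 163, 96]

(1,1) stack=L1,L3; from [0,0,0]:
+L1 (α=1/4) → [49/4, 44, 225/4]
+L3 (α=1/2) → [273/8, 100, 1005/8]
= [34, 100, 126]
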